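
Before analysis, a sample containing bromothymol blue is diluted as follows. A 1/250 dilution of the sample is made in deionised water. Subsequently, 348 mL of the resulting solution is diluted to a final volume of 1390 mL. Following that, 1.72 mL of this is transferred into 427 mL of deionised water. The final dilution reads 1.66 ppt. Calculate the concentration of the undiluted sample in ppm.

Overall dilution factor = 250 × 3.994 × 249.3 = 2.49 × 10⁵.
Original = 1.66 ppt × 2.49 × 10⁵ = 4.13 × 10⁵ ppt = 0.413 ppm.

0.413 ppm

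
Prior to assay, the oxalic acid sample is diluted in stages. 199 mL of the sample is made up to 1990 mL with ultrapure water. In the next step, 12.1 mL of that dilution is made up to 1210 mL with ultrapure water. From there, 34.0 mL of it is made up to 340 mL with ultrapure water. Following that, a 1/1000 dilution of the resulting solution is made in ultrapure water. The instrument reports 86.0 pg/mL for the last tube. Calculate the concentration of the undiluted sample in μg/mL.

Overall dilution factor = 10 × 100 × 10 × 1000 = 1.00 × 10⁷.
Original = 86.0 pg/mL × 1.00 × 10⁷ = 8.60 × 10⁸ pg/mL = 860 μg/mL.

860 μg/mL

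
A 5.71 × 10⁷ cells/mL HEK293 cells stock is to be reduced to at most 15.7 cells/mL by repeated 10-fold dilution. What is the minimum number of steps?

7

Need 10ⁿ ≥ 3.64 × 10⁶, so n ≥ log(3.64 × 10⁶)/log(10) = 6.56.
Minimum whole steps: n = 7.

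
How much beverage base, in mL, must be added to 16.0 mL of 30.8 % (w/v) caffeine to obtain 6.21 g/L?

6.21 g/L = 0.621 % (w/v).
V₂ = C₁V₁/C₂ = 30.8 × 16.0 / 0.621 = 794 mL.
Diluent to add = V₂ − V₁ = 794 − 16.0 = 778 mL.

778 mL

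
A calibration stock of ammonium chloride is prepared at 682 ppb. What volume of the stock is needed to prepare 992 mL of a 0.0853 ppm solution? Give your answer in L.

0.124 L

0.0853 ppm = 85.3 ppb.
V₁ = C₂V₂/C₁ = 85.3 × 992 / 682 = 124 mL = 0.124 L.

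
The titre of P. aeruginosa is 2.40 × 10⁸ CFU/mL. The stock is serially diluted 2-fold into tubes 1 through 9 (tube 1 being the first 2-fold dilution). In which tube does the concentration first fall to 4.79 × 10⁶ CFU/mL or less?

Tube n has concentration 2.40 × 10⁸ CFU/mL / 2ⁿ.
Need 2ⁿ ≥ 2.40 × 10⁸ CFU/mL / 4.79 × 10⁶ CFU/mL = 50.1, so n ≥ 5.65.
First such tube: n = 6.

tube 6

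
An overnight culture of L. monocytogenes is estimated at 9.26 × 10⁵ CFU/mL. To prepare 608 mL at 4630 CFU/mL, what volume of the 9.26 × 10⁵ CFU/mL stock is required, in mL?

3.04 mL

V₁ = C₂V₂/C₁ = 4630 × 608 / 9.26 × 10⁵ = 3.04 mL.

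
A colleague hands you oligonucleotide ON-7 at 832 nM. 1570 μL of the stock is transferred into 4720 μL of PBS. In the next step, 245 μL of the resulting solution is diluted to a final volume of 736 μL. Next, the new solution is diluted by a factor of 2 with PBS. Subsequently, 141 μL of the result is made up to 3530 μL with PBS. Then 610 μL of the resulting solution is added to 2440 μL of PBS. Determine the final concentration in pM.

Overall dilution factor = 4.006 × 3.004 × 2 × 25.04 × 5 = 3013.
832 nM / 3013 = 0.276 nM = 276 pM.

276 pM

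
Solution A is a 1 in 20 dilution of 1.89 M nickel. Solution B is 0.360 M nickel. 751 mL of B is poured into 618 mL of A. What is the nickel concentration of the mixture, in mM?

240 mM

C_A = 1.89 M / 20 = 0.0945 M.
C_mix = (C_A·V_A + C_B·V_B)/(V_A + V_B) = (0.0945×618 + 0.360×751) / 1369 = 0.240 M = 240 mM.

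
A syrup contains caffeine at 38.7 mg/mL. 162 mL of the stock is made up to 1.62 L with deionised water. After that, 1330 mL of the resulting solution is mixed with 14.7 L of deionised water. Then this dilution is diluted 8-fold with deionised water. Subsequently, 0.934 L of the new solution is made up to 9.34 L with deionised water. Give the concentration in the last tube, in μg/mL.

Overall dilution factor = 10 × 12.05 × 8 × 10 = 9642.
38.7 mg/mL / 9642 = 4.01 × 10⁻³ mg/mL = 4.01 μg/mL.

4.01 μg/mL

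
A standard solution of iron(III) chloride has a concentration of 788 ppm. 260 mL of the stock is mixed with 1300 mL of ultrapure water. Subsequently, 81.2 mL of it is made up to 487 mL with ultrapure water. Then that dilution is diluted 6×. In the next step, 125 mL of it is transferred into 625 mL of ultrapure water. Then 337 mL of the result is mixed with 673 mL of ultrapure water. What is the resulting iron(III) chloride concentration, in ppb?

203 ppb

Overall dilution factor = 6 × 5.998 × 6 × 6 × 2.997 = 3883.
788 ppm / 3883 = 0.203 ppm = 203 ppb.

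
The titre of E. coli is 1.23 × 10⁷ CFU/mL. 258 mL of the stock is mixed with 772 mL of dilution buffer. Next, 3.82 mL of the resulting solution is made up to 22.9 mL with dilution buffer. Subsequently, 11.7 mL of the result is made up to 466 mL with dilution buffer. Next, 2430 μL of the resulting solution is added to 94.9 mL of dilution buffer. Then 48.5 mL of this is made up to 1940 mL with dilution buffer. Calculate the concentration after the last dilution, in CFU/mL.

8.05 CFU/mL

Overall dilution factor = 3.992 × 5.995 × 39.83 × 40.05 × 40 = 1.53 × 10⁶.
1.23 × 10⁷ CFU/mL / 1.53 × 10⁶ = 8.05 CFU/mL.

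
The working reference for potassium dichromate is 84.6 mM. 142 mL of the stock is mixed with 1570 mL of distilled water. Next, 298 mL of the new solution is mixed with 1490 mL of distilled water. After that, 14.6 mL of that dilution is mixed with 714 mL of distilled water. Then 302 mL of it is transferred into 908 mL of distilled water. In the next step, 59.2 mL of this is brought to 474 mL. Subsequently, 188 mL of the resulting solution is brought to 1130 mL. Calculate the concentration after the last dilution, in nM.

Overall dilution factor = 12.06 × 6 × 49.90 × 4.007 × 8.007 × 6.011 = 6.96 × 10⁵.
84.6 mM / 6.96 × 10⁵ = 1.22 × 10⁻⁴ mM = 122 nM.

122 nM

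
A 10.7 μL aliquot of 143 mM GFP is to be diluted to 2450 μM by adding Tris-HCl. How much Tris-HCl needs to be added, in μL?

2450 μM = 2.45 mM.
V₂ = C₁V₁/C₂ = 143 × 10.7 / 2.45 = 625 μL.
Diluent to add = V₂ − V₁ = 625 − 10.7 = 614 μL.

614 μL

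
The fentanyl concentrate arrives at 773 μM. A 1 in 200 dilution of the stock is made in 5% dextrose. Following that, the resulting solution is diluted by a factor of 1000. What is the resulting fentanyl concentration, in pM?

Overall dilution factor = 200 × 1000 = 2.00 × 10⁵.
773 μM / 2.00 × 10⁵ = 3.86 × 10⁻³ μM = 3860 pM.

3860 pM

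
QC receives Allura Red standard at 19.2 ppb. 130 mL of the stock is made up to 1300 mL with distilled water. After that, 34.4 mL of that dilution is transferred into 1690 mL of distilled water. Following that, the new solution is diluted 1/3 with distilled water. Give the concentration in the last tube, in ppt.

Overall dilution factor = 10 × 50.13 × 3 = 1504.
19.2 ppb / 1504 = 0.0128 ppb = 12.8 ppt.

12.8 ppt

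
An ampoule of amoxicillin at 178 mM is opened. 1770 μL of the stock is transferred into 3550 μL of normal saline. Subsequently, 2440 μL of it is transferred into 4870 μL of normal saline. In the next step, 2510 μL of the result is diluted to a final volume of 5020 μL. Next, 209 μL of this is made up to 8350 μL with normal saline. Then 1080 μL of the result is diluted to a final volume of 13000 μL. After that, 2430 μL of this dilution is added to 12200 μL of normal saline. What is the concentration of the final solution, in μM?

Overall dilution factor = 3.006 × 2.996 × 2 × 39.95 × 12.04 × 6.021 = 5.21 × 10⁴.
178 mM / 5.21 × 10⁴ = 3.41 × 10⁻³ mM = 3.41 μM.

3.41 μM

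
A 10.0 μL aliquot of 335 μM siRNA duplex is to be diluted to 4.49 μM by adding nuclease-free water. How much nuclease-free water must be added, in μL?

736 μL

V₂ = C₁V₁/C₂ = 335 × 10.0 / 4.49 = 746 μL.
Diluent to add = V₂ − V₁ = 746 − 10.0 = 736 μL.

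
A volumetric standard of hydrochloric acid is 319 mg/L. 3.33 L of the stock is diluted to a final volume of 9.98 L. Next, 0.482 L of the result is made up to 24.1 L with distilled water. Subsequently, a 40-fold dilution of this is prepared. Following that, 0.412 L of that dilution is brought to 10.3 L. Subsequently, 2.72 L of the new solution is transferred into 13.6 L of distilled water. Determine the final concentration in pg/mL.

Overall dilution factor = 2.997 × 50 × 40 × 25 × 6 = 8.99 × 10⁵.
319 mg/L / 8.99 × 10⁵ = 3.55 × 10⁻⁴ mg/L = 355 pg/mL.

355 pg/mL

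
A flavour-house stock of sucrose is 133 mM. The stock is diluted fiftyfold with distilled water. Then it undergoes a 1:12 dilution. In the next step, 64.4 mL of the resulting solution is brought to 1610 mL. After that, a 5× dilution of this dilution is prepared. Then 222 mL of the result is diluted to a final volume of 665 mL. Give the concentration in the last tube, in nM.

Overall dilution factor = 50 × 12 × 25 × 5 × 2.995 = 2.25 × 10⁵.
133 mM / 2.25 × 10⁵ = 5.92 × 10⁻⁴ mM = 592 nM.

592 nM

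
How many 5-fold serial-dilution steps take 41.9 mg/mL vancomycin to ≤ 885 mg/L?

3

Need 5ⁿ ≥ 47.3, so n ≥ log(47.3)/log(5) = 2.40.
Minimum whole steps: n = 3.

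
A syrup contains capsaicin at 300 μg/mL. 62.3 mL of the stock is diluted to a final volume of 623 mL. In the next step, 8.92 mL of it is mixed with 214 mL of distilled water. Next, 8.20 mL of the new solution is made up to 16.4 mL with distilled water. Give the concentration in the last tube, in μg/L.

Overall dilution factor = 10 × 24.99 × 2 = 500.
300 μg/mL / 500 = 0.600 μg/mL = 600 μg/L.

600 μg/L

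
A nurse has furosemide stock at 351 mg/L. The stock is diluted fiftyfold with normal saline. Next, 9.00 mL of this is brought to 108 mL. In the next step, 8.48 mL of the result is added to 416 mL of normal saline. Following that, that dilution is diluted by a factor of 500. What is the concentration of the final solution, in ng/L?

Overall dilution factor = 50 × 12 × 50.06 × 500 = 1.50 × 10⁷.
351 mg/L / 1.50 × 10⁷ = 2.34 × 10⁻⁵ mg/L = 23.4 ng/L.

23.4 ng/L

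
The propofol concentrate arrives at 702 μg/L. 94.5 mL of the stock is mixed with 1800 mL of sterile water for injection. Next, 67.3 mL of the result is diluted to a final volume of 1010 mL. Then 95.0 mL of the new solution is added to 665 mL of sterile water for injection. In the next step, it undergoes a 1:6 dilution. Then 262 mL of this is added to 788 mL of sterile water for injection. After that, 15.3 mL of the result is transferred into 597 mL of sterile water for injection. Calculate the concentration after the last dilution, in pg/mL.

0.303 pg/mL

Overall dilution factor = 20.05 × 15.01 × 8 × 6 × 4.008 × 40.02 = 2.32 × 10⁶.
702 μg/L / 2.32 × 10⁶ = 3.03 × 10⁻⁴ μg/L = 0.303 pg/mL.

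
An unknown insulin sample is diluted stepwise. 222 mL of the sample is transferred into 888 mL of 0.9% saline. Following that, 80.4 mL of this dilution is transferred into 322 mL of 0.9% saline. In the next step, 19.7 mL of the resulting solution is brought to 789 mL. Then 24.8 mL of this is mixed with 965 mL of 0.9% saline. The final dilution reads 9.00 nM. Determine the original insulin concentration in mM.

Overall dilution factor = 5 × 5.005 × 40.05 × 39.91 = 4.00 × 10⁴.
Original = 9.00 nM × 4.00 × 10⁴ = 3.60 × 10⁵ nM = 0.360 mM.

0.360 mM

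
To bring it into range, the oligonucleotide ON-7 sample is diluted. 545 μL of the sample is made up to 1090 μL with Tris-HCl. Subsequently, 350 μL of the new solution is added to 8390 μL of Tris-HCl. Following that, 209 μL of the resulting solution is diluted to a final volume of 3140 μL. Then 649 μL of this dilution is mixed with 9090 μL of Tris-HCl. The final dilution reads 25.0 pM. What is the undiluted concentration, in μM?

Overall dilution factor = 2 × 24.97 × 15.02 × 15.01 = 1.13 × 10⁴.
Original = 25.0 pM × 1.13 × 10⁴ = 2.81 × 10⁵ pM = 0.281 μM.

0.281 μM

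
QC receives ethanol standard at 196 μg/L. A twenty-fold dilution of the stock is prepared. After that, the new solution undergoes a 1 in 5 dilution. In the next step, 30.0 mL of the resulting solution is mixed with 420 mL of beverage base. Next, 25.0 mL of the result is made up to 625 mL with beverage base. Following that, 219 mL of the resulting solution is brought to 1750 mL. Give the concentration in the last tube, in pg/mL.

0.654 pg/mL

Overall dilution factor = 20 × 5 × 15 × 25 × 7.991 = 3.00 × 10⁵.
196 μg/L / 3.00 × 10⁵ = 6.54 × 10⁻⁴ μg/L = 0.654 pg/mL.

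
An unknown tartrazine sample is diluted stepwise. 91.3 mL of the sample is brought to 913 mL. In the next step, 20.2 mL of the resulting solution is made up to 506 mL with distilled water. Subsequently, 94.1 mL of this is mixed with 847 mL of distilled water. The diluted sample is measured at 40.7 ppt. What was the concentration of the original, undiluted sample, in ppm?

0.102 ppm

Overall dilution factor = 10 × 25.05 × 10.00 = 2505.
Original = 40.7 ppt × 2505 = 1.02 × 10⁵ ppt = 0.102 ppm.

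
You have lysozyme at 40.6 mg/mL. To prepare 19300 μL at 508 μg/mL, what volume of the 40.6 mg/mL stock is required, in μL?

508 μg/mL = 0.508 mg/mL.
V₁ = C₂V₂/C₁ = 0.508 × 19300 / 40.6 = 241 μL.

241 μL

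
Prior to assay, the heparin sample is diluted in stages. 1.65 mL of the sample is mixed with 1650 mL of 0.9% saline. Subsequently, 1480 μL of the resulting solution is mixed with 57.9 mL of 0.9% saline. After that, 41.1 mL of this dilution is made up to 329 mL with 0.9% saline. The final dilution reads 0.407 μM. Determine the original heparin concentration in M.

Overall dilution factor = 1001 × 40.12 × 8.005 = 3.21 × 10⁵.
Original = 0.407 μM × 3.21 × 10⁵ = 1.31 × 10⁵ μM = 0.131 M.

0.131 M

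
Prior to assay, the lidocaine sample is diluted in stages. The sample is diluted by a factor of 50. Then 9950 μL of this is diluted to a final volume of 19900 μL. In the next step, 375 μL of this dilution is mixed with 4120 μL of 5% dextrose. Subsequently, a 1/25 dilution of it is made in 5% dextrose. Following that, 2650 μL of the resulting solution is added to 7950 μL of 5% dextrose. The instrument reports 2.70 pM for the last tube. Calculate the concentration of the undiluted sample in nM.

324 nM

Overall dilution factor = 50 × 2 × 11.99 × 25 × 4 = 1.20 × 10⁵.
Original = 2.70 pM × 1.20 × 10⁵ = 3.24 × 10⁵ pM = 324 nM.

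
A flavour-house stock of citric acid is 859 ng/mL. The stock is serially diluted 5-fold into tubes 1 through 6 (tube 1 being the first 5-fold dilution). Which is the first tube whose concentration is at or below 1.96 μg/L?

Tube n has concentration 859 ng/mL / 5ⁿ.
Need 5ⁿ ≥ 859 ng/mL / 1.96 μg/L = 438, so n ≥ 3.78.
First such tube: n = 4.

tube 4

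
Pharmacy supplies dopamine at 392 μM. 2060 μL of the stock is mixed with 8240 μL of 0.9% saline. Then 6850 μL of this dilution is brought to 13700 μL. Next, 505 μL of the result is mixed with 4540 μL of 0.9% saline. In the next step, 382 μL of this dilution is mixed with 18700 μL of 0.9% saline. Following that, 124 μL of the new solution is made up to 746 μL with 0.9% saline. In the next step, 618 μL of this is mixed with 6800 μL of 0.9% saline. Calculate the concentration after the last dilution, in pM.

1090 pM

Overall dilution factor = 5 × 2 × 9.990 × 49.95 × 6.016 × 12.00 = 3.60 × 10⁵.
392 μM / 3.60 × 10⁵ = 1.09 × 10⁻³ μM = 1090 pM.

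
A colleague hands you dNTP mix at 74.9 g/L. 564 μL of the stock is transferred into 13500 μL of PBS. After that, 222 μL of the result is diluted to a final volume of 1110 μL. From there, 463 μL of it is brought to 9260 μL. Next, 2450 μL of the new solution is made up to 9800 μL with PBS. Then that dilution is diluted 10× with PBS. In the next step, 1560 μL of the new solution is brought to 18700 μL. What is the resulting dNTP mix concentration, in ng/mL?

Overall dilution factor = 24.94 × 5 × 20 × 4 × 10 × 11.99 = 1.20 × 10⁶.
74.9 g/L / 1.20 × 10⁶ = 6.26 × 10⁻⁵ g/L = 62.6 ng/mL.

62.6 ng/mL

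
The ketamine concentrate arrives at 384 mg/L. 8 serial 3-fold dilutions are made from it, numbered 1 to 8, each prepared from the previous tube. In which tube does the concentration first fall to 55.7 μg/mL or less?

Tube n has concentration 384 mg/L / 3ⁿ.
Need 3ⁿ ≥ 384 mg/L / 55.7 μg/mL = 6.89, so n ≥ 1.76.
First such tube: n = 2.

tube 2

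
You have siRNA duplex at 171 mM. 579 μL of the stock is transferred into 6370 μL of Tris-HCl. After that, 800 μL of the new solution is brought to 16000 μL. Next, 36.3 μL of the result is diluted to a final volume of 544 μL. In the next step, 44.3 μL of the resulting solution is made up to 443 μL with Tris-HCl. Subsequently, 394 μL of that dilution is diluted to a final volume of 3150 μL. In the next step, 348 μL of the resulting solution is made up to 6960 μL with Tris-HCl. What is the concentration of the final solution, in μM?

0.0297 μM

Overall dilution factor = 12.00 × 20 × 14.99 × 10 × 7.995 × 20 = 5.75 × 10⁶.
171 mM / 5.75 × 10⁶ = 2.97 × 10⁻⁵ mM = 0.0297 μM.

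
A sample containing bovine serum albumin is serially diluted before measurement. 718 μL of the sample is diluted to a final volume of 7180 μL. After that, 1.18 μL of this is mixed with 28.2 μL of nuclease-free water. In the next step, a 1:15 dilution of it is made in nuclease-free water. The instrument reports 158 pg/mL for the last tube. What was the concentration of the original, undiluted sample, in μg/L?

590 μg/L

Overall dilution factor = 10 × 24.90 × 15 = 3735.
Original = 158 pg/mL × 3735 = 5.90 × 10⁵ pg/mL = 590 μg/L.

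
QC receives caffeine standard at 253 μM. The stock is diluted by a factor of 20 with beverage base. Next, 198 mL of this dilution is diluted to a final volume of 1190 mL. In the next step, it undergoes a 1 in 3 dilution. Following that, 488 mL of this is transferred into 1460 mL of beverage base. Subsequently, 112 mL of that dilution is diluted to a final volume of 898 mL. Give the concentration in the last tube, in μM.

Overall dilution factor = 20 × 6.010 × 3 × 3.992 × 8.018 = 1.15 × 10⁴.
253 μM / 1.15 × 10⁴ = 0.0219 μM.

0.0219 μM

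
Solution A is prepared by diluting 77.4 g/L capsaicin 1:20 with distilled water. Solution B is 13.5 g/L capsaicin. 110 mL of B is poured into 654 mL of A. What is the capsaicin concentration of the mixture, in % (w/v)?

0.526 % (w/v)

C_A = 77.4 g/L / 20 = 3.87 g/L.
C_mix = (C_A·V_A + C_B·V_B)/(V_A + V_B) = (3.87×654 + 13.5×110) / 764.0 = 5.26 g/L = 0.526 % (w/v).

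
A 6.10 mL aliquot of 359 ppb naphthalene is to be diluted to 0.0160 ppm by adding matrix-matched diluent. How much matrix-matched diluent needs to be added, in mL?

0.0160 ppm = 16.0 ppb.
V₂ = C₁V₁/C₂ = 359 × 6.10 / 16.0 = 137 mL.
Diluent to add = V₂ − V₁ = 137 − 6.10 = 131 mL.

131 mL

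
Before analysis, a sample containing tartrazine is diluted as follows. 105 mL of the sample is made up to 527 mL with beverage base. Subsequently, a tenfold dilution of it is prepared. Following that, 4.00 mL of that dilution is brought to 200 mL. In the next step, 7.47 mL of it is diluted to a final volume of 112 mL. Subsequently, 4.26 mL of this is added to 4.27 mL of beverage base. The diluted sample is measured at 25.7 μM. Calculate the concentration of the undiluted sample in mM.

1940 mM

Overall dilution factor = 5.019 × 10 × 50 × 14.99 × 2.002 = 7.53 × 10⁴.
Original = 25.7 μM × 7.53 × 10⁴ = 1.94 × 10⁶ μM = 1940 mM.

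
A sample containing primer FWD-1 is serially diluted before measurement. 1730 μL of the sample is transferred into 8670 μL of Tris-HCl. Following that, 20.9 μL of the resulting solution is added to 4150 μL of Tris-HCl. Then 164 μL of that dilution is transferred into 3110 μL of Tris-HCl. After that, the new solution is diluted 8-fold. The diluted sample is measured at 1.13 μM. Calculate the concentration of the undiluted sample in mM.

Overall dilution factor = 6.012 × 199.6 × 19.96 × 8 = 1.92 × 10⁵.
Original = 1.13 μM × 1.92 × 10⁵ = 2.17 × 10⁵ μM = 217 mM.

217 mM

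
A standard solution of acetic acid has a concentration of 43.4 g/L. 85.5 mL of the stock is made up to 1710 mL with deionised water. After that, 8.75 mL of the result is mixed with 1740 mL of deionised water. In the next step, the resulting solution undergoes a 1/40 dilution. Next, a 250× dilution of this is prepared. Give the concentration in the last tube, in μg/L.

Overall dilution factor = 20 × 199.9 × 40 × 250 = 4.00 × 10⁷.
43.4 g/L / 4.00 × 10⁷ = 1.09 × 10⁻⁶ g/L = 1.09 μg/L.

1.09 μg/L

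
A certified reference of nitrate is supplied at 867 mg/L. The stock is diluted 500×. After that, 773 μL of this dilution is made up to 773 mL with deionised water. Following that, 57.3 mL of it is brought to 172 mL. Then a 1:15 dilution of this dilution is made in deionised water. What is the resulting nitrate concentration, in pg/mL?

Overall dilution factor = 500 × 1000 × 3.002 × 15 = 2.25 × 10⁷.
867 mg/L / 2.25 × 10⁷ = 3.85 × 10⁻⁵ mg/L = 38.5 pg/mL.

38.5 pg/mL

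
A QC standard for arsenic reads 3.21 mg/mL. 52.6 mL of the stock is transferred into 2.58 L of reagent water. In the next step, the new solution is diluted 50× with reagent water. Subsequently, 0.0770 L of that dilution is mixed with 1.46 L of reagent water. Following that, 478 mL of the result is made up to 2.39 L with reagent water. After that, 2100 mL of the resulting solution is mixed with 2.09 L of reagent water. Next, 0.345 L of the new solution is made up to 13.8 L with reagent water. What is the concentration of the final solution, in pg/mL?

161 pg/mL

Overall dilution factor = 50.05 × 50 × 19.96 × 5 × 1.995 × 40 = 1.99 × 10⁷.
3.21 mg/mL / 1.99 × 10⁷ = 1.61 × 10⁻⁷ mg/mL = 161 pg/mL.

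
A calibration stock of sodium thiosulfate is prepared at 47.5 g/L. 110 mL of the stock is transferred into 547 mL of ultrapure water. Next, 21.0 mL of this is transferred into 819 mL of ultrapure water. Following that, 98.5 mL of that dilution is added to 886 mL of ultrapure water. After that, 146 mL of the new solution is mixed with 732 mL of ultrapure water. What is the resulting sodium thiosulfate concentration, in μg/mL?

3.31 μg/mL

Overall dilution factor = 5.973 × 40 × 9.995 × 6.014 = 1.44 × 10⁴.
47.5 g/L / 1.44 × 10⁴ = 3.31 × 10⁻³ g/L = 3.31 μg/mL.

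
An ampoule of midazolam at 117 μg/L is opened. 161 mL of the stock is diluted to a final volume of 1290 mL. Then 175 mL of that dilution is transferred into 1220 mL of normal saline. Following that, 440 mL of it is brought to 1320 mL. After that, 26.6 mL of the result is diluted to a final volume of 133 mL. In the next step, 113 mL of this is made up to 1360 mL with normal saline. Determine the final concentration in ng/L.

Overall dilution factor = 8.012 × 7.971 × 3 × 5 × 12.04 = 1.15 × 10⁴.
117 μg/L / 1.15 × 10⁴ = 0.0101 μg/L = 10.1 ng/L.

10.1 ng/L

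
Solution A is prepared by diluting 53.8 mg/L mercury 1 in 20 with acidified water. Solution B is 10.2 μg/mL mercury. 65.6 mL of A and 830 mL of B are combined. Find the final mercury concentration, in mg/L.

9.65 mg/L

C_A = 53.8 mg/L / 20 = 2.69 mg/L.
C_B = 10.2 μg/mL = 10.2 mg/L.
C_mix = (C_A·V_A + C_B·V_B)/(V_A + V_B) = (2.69×65.6 + 10.2×830) / 895.6 = 9.65 mg/L.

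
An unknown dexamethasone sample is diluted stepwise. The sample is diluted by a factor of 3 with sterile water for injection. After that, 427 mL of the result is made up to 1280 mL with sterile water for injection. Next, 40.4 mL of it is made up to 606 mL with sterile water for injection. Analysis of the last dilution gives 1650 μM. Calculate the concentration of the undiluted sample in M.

0.223 M

Overall dilution factor = 3 × 2.998 × 15 = 135.
Original = 1650 μM × 135 = 2.23 × 10⁵ μM = 0.223 M.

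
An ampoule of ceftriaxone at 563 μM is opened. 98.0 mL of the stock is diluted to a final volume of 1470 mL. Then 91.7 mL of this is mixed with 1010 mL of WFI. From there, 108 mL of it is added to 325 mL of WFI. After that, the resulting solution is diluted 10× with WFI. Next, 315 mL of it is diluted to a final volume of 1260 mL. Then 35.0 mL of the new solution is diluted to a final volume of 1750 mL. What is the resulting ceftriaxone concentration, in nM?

Overall dilution factor = 15 × 12.01 × 4.009 × 10 × 4 × 50 = 1.45 × 10⁶.
563 μM / 1.45 × 10⁶ = 3.90 × 10⁻⁴ μM = 0.390 nM.

0.390 nM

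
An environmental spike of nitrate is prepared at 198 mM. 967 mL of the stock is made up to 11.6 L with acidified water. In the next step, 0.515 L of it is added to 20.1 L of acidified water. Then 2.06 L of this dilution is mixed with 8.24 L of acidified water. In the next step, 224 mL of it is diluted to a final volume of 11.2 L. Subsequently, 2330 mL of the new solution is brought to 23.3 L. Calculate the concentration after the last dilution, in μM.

0.165 μM

Overall dilution factor = 12.00 × 40.03 × 5 × 50 × 10 = 1.20 × 10⁶.
198 mM / 1.20 × 10⁶ = 1.65 × 10⁻⁴ mM = 0.165 μM.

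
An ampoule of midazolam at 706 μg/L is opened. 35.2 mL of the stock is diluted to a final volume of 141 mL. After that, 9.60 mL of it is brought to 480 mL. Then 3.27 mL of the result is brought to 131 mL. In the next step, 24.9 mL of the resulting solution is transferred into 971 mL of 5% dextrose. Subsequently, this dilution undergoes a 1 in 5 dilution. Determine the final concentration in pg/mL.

0.440 pg/mL

Overall dilution factor = 4.006 × 50 × 40.06 × 40.00 × 5 = 1.60 × 10⁶.
706 μg/L / 1.60 × 10⁶ = 4.40 × 10⁻⁴ μg/L = 0.440 pg/mL.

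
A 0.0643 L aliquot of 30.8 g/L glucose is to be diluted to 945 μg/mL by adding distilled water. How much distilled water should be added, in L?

2.03 L

945 μg/mL = 0.945 g/L.
V₂ = C₁V₁/C₂ = 30.8 × 0.0643 / 0.945 = 2.10 L.
Diluent to add = V₂ − V₁ = 2.10 − 0.0643 = 2.03 L.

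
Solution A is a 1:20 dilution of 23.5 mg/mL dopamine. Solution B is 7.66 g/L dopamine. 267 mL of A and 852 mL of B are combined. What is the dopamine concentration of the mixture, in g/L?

6.11 g/L

C_A = 23.5 mg/mL / 20 = 1.18 mg/mL.
C_B = 7.66 g/L = 7.66 mg/mL.
C_mix = (C_A·V_A + C_B·V_B)/(V_A + V_B) = (1.18×267 + 7.66×852) / 1119 = 6.11 mg/mL = 6.11 g/L.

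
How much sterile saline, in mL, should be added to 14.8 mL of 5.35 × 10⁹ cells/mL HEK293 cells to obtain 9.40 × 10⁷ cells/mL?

828 mL

V₂ = C₁V₁/C₂ = 5.35 × 10⁹ × 14.8 / 9.40 × 10⁷ = 842 mL.
Diluent to add = V₂ − V₁ = 842 − 14.8 = 828 mL.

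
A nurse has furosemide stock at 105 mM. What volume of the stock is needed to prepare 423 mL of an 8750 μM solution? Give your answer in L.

0.0353 L

8750 μM = 8.75 mM.
V₁ = C₂V₂/C₁ = 8.75 × 423 / 105 = 35.2 mL = 0.0353 L.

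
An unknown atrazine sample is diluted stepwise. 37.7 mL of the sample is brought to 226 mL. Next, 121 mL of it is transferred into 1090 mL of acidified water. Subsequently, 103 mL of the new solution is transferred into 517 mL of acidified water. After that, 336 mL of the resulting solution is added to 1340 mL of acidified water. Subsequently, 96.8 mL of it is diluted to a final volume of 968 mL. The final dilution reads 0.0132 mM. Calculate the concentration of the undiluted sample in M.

0.238 M

Overall dilution factor = 5.995 × 10.01 × 6.019 × 4.988 × 10 = 1.80 × 10⁴.
Original = 0.0132 mM × 1.80 × 10⁴ = 238 mM = 0.238 M.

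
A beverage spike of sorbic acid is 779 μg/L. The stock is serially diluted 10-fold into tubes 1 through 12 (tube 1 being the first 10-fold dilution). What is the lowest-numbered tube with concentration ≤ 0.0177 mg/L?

Tube n has concentration 779 μg/L / 10ⁿ.
Need 10ⁿ ≥ 779 μg/L / 0.0177 mg/L = 44.0, so n ≥ 1.64.
First such tube: n = 2.

tube 2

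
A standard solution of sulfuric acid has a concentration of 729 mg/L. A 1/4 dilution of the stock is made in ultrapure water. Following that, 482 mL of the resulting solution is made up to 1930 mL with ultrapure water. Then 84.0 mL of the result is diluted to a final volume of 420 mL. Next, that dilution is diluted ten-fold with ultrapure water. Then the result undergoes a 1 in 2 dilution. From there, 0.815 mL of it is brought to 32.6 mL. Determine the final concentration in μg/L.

Overall dilution factor = 4 × 4.004 × 5 × 10 × 2 × 40 = 6.41 × 10⁴.
729 mg/L / 6.41 × 10⁴ = 0.0114 mg/L = 11.4 μg/L.

11.4 μg/L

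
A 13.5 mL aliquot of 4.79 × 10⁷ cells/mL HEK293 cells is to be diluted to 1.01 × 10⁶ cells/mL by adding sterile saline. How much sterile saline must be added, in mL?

627 mL

V₂ = C₁V₁/C₂ = 4.79 × 10⁷ × 13.5 / 1.01 × 10⁶ = 640 mL.
Diluent to add = V₂ − V₁ = 640 − 13.5 = 627 mL.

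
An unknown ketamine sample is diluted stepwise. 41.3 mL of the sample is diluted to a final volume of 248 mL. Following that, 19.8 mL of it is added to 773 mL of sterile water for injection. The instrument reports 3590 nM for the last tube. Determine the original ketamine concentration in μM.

Overall dilution factor = 6.005 × 40.04 = 240.
Original = 3590 nM × 240 = 8.63 × 10⁵ nM = 863 μM.

863 μM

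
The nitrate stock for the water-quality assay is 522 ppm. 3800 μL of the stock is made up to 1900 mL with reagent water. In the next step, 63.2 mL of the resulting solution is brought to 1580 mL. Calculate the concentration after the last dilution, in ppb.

Overall dilution factor = 500 × 25 = 1.25 × 10⁴.
522 ppm / 1.25 × 10⁴ = 0.0418 ppm = 41.8 ppb.

41.8 ppb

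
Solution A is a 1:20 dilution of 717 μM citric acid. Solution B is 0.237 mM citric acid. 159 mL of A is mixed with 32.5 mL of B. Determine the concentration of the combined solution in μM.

C_A = 717 μM / 20 = 35.9 μM.
C_B = 0.237 mM = 237 μM.
C_mix = (C_A·V_A + C_B·V_B)/(V_A + V_B) = (35.9×159 + 237×32.5) / 191.5 = 70.0 μM.

70.0 μM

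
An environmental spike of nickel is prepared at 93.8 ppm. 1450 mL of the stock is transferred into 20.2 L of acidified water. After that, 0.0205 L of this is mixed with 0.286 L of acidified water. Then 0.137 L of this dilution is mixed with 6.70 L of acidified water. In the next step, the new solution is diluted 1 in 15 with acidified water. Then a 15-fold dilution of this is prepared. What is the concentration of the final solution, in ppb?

Overall dilution factor = 14.93 × 14.95 × 49.91 × 15 × 15 = 2.51 × 10⁶.
93.8 ppm / 2.51 × 10⁶ = 3.74 × 10⁻⁵ ppm = 0.0374 ppb.

0.0374 ppb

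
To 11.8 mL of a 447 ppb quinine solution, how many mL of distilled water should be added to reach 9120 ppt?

9120 ppt = 9.12 ppb.
V₂ = C₁V₁/C₂ = 447 × 11.8 / 9.12 = 578 mL.
Diluent to add = V₂ − V₁ = 578 − 11.8 = 567 mL.

567 mL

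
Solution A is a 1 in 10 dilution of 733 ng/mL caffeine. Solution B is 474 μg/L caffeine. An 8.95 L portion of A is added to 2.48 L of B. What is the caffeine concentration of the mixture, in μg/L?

C_A = 733 ng/mL / 10 = 73.3 ng/mL.
C_B = 474 μg/L = 474 ng/mL.
C_mix = (C_A·V_A + C_B·V_B)/(V_A + V_B) = (73.3×8.95 + 474×2.48) / 11.43 = 160 ng/mL = 160 μg/L.

160 μg/L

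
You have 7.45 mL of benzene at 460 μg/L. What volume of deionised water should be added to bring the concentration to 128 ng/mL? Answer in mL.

128 ng/mL = 128 μg/L.
V₂ = C₁V₁/C₂ = 460 × 7.45 / 128 = 26.8 mL.
Diluent to add = V₂ − V₁ = 26.8 − 7.45 = 19.3 mL.

19.3 mL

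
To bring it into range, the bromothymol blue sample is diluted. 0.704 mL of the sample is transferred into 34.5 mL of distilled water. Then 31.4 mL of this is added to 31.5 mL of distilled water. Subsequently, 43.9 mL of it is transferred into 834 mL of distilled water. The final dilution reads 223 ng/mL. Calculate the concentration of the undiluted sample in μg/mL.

Overall dilution factor = 50.01 × 2.003 × 20.00 = 2003.
Original = 223 ng/mL × 2003 = 4.47 × 10⁵ ng/mL = 447 μg/mL.

447 μg/mL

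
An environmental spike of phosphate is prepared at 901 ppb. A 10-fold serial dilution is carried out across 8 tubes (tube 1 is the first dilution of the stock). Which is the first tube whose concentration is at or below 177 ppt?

Tube n has concentration 901 ppb / 10ⁿ.
Need 10ⁿ ≥ 901 ppb / 177 ppt = 5090, so n ≥ 3.71.
First such tube: n = 4.

tube 4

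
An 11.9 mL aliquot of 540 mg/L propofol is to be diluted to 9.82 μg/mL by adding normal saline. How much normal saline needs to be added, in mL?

642 mL

9.82 μg/mL = 9.82 mg/L.
V₂ = C₁V₁/C₂ = 540 × 11.9 / 9.82 = 654 mL.
Diluent to add = V₂ − V₁ = 654 − 11.9 = 642 mL.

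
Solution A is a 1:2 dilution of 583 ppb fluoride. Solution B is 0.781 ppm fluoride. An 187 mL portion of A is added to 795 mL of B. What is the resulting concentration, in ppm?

C_A = 583 ppb / 2 = 292 ppb.
C_B = 0.781 ppm = 781 ppb.
C_mix = (C_A·V_A + C_B·V_B)/(V_A + V_B) = (292×187 + 781×795) / 982.0 = 688 ppb = 0.688 ppm.

0.688 ppm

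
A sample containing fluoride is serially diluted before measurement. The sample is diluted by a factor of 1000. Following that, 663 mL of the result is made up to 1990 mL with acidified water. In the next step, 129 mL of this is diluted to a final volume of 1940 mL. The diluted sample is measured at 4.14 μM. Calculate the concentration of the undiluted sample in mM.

187 mM

Overall dilution factor = 1000 × 3.002 × 15.04 = 4.51 × 10⁴.
Original = 4.14 μM × 4.51 × 10⁴ = 1.87 × 10⁵ μM = 187 mM.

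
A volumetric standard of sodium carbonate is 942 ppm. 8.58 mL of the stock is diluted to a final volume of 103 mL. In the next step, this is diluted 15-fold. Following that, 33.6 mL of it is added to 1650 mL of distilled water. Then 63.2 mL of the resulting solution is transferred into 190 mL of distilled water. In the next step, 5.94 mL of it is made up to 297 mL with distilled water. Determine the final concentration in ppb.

0.521 ppb

Overall dilution factor = 12.00 × 15 × 50.11 × 4.006 × 50 = 1.81 × 10⁶.
942 ppm / 1.81 × 10⁶ = 5.21 × 10⁻⁴ ppm = 0.521 ppb.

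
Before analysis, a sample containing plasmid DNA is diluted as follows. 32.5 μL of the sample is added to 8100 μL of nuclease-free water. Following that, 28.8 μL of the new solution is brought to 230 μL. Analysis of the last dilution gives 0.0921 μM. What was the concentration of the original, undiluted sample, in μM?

184 μM

Overall dilution factor = 250.2 × 7.986 = 1998.
Original = 0.0921 μM × 1998 = 184 μM.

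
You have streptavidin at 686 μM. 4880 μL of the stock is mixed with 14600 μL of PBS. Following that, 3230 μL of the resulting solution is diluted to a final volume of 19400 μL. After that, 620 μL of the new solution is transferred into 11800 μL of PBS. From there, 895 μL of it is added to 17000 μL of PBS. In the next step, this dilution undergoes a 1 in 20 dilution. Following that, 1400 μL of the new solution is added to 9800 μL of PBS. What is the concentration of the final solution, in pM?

446 pM

Overall dilution factor = 3.992 × 6.006 × 20.03 × 19.99 × 20 × 8 = 1.54 × 10⁶.
686 μM / 1.54 × 10⁶ = 4.46 × 10⁻⁴ μM = 446 pM.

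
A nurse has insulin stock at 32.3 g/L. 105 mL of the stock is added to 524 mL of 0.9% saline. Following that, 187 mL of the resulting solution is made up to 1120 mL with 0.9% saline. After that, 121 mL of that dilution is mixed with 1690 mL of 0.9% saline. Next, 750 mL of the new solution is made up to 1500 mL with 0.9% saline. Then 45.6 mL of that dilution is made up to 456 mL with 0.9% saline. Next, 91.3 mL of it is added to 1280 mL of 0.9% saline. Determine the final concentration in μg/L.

Overall dilution factor = 5.990 × 5.989 × 14.97 × 2 × 10 × 15.02 = 1.61 × 10⁵.
32.3 g/L / 1.61 × 10⁵ = 2.00 × 10⁻⁴ g/L = 200 μg/L.

200 μg/L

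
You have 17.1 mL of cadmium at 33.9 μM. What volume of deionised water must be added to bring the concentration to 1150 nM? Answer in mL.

1150 nM = 1.15 μM.
V₂ = C₁V₁/C₂ = 33.9 × 17.1 / 1.15 = 504 mL.
Diluent to add = V₂ − V₁ = 504 − 17.1 = 487 mL.

487 mL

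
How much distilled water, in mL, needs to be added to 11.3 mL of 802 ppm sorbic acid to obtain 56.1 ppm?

150 mL

V₂ = C₁V₁/C₂ = 802 × 11.3 / 56.1 = 162 mL.
Diluent to add = V₂ − V₁ = 162 − 11.3 = 150 mL.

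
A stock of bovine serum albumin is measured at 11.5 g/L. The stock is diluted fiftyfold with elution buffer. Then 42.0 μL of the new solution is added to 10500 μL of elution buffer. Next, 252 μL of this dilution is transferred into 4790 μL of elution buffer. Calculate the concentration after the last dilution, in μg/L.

Overall dilution factor = 50 × 251 × 20.01 = 2.51 × 10⁵.
11.5 g/L / 2.51 × 10⁵ = 4.58 × 10⁻⁵ g/L = 45.8 μg/L.

45.8 μg/L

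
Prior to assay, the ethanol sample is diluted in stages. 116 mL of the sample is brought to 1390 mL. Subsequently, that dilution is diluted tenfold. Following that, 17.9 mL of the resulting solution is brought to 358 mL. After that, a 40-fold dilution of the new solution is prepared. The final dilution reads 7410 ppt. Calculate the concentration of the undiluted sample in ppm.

710 ppm

Overall dilution factor = 11.98 × 10 × 20 × 40 = 9.59 × 10⁴.
Original = 7410 ppt × 9.59 × 10⁴ = 7.10 × 10⁸ ppt = 710 ppm.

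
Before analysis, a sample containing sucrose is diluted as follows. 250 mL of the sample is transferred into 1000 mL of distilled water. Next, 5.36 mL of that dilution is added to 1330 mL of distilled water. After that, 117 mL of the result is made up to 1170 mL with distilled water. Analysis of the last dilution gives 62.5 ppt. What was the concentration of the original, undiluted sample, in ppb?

779 ppb

Overall dilution factor = 5 × 249.1 × 10 = 1.25 × 10⁴.
Original = 62.5 ppt × 1.25 × 10⁴ = 7.79 × 10⁵ ppt = 779 ppb.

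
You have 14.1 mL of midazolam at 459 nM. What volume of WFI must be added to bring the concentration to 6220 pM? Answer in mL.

1030 mL

6220 pM = 6.22 nM.
V₂ = C₁V₁/C₂ = 459 × 14.1 / 6.22 = 1040 mL.
Diluent to add = V₂ − V₁ = 1040 − 14.1 = 1030 mL.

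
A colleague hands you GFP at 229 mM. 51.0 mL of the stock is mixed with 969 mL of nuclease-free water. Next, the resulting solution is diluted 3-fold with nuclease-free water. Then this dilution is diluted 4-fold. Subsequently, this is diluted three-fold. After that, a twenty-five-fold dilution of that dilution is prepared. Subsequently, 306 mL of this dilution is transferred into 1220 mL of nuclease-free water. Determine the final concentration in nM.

2550 nM

Overall dilution factor = 20 × 3 × 4 × 3 × 25 × 4.987 = 8.98 × 10⁴.
229 mM / 8.98 × 10⁴ = 2.55 × 10⁻³ mM = 2550 nM.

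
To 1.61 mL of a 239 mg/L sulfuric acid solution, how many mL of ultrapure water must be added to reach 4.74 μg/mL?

79.6 mL

4.74 μg/mL = 4.74 mg/L.
V₂ = C₁V₁/C₂ = 239 × 1.61 / 4.74 = 81.2 mL.
Diluent to add = V₂ − V₁ = 81.2 − 1.61 = 79.6 mL.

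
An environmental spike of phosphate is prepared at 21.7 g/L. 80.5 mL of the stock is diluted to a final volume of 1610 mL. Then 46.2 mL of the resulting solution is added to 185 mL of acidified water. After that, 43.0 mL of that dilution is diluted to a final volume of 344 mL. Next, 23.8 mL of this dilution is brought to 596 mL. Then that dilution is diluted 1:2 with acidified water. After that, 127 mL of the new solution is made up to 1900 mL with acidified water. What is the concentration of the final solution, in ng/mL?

36.2 ng/mL

Overall dilution factor = 20 × 5.004 × 8 × 25.04 × 2 × 14.96 = 6.00 × 10⁵.
21.7 g/L / 6.00 × 10⁵ = 3.62 × 10⁻⁵ g/L = 36.2 ng/mL.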